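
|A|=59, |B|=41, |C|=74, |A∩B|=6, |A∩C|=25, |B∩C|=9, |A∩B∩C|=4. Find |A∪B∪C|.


|A∪B∪C| = 59+41+74-6-25-9+4 = 138

|A∪B∪C| = 138


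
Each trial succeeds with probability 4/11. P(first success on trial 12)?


Geometric: P(X=12) = (1-p)^(k-1)×p = (7/11)^11×4/11 = 7909306972/3138428376721

P(X=12) = 7909306972/3138428376721 ≈ 0.25%


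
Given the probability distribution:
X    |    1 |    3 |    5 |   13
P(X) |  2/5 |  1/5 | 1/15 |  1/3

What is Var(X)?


E[X] = 17/3
E[X²] = 301/5
Var(X) = E[X²] - (E[X])² = 301/5 - 289/9 = 1264/45

Var(X) = 1264/45 ≈ 28.0889


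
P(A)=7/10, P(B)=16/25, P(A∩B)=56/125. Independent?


P(A)×P(B) = 56/125
P(A∩B) = 56/125
Equal ✓ → Independent

Yes, independent


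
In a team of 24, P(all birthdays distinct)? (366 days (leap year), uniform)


P(all different) = Π(366-i)/366 for i=0..23
= (366/366)×(365/366)×...×(343/366)
= 0.462654

P ≈ 0.4627 ≈ 46.27%


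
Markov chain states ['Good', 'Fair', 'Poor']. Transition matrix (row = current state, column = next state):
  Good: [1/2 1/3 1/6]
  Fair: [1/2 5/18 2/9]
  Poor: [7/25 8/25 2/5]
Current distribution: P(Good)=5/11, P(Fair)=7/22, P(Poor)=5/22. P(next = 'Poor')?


P(next=Poor) = Σᵢ P(now=i)×P(i→Poor)
= 5/11×1/6 + 7/22×2/9 + 5/22×2/5
= 5/66 + 7/99 + 1/11 = 47/198

P = 47/198 ≈ 0.2374


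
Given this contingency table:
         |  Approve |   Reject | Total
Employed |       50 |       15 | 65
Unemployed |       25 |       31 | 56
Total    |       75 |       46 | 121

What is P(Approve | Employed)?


P(Approve | Employed) = 50/(50+15) = 50/65 = 10/13

P(Approve|Employed) = 10/13 ≈ 76.92%


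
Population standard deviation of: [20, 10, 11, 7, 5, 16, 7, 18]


Mean = 94/8 = 47/4
  (20-47/4)²=1089/16
  (10-47/4)²=49/16
  (11-47/4)²=9/16
  (7-47/4)²=361/16
  (5-47/4)²=729/16
  (16-47/4)²=289/16
  (7-47/4)²=361/16
  (18-47/4)²=625/16
Σ(x-μ)² = 439/2
σ² = (439/2)/8 = 439/16

σ = √(439/16) ≈ 5.2381


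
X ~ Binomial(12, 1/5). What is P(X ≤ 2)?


P(X ≤ 2) = Σ P(X=i) for i=0..2
P(X=0) = 16777216/244140625
P(X=1) = 50331648/244140625
P(X=2) = 69206016/244140625
Sum = 27262976/48828125

P(X ≤ 2) = 27262976/48828125 ≈ 55.83%


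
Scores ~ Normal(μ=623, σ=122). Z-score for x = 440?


z = (x - μ)/σ = (440 - 623)/122 = -1.5

z = -1.5


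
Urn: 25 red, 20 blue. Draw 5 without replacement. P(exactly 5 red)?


Hypergeometric: C(25,5)×C(20,0)/C(45,5)
= 53130×1/1221759 = 230/5289

P(X=5) = 230/5289 ≈ 4.35%


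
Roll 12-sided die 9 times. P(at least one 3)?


P(no 3)^9 = (11/12)^9 = 2357947691/5159780352
P(≥1) = 1 - 2357947691/5159780352 = 2801832661/5159780352

P = 2801832661/5159780352 ≈ 54.30%


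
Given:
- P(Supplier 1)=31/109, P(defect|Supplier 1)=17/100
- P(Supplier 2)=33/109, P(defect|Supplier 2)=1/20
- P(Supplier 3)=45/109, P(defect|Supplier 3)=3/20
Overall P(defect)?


P(B) = Σ P(B|Aᵢ)×P(Aᵢ)
  17/100×31/109 = 527/10900
  1/20×33/109 = 33/2180
  3/20×45/109 = 27/436
Sum = 1367/10900

P(defect) = 1367/10900 ≈ 12.54%


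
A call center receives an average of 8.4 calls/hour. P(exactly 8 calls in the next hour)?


Poisson(λ=8.4): P(X=8) = e^(-λ)×λ^k/k!
= e^(-8.4) × 8.4^8 / 8!
≈ 0.0002248673242 × 24787589.1108 / 40320 ≈ 0.138242

P(X=8) ≈ 0.138242 ≈ 13.82%


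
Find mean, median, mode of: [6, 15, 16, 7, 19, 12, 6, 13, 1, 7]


Sorted: [1, 6, 6, 7, 7, 12, 13, 15, 16, 19]
Mean = 102/10 = 51/5
Median = 19/2
Freq: {6: 2, 15: 1, 16: 1, 7: 2, 19: 1, 12: 1, 13: 1, 1: 1}
Mode: [6, 7]

Mean=51/5, Median=19/2, Mode=[6, 7]


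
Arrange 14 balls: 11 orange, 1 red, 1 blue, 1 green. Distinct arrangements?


14!/(11!×1!×1!×1!) = 2184

2184


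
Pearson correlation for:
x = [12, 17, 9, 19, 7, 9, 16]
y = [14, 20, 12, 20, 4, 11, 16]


n=7, Σx=89, Σy=97, Σxy=1379, Σx²=1261, Σy²=1533
r = (7×1379 - 89×97)/√((7×1261 - 89²)(7×1533 - 97²))
= 1020/√(906×1322) = 1020/√1197732 ≈ 1020/1094.4094 ≈ 0.9320

r ≈ 0.9320


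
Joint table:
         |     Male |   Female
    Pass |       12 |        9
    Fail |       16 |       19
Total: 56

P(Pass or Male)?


P(Pass∨Male) = P(Pass) + P(Male) - P(Pass∧Male)
= (21 + 28 - 12)/56 = 37/56

P = 37/56 ≈ 66.07%


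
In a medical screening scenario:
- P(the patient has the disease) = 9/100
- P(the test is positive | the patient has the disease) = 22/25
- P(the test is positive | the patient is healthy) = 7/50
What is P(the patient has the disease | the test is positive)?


Using Bayes' theorem:
P(A|B) = P(B|A)·P(A) / P(B)

P(the test is positive) = 22/25 × 9/100 + 7/50 × 91/100
= 99/1250 + 637/5000 = 1033/5000

P(the patient has the disease|the test is positive) = (99/1250) / (1033/5000) = 396/1033

P(the patient has the disease|the test is positive) = 396/1033 ≈ 38.33%


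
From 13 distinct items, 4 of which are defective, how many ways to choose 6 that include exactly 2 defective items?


Choose 2 of the 4 defective items and 4 of the other 9 items:
C(4,2)×C(9,4) = 6×126 = 756

756


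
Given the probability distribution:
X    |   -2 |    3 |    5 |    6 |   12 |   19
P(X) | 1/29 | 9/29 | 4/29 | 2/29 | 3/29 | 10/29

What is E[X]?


E[X] = Σ x·P(X=x)
= (-2)×(1/29) + (3)×(9/29) + (5)×(4/29) + (6)×(2/29) + (12)×(3/29) + (19)×(10/29)
= 283/29

E[X] = 283/29


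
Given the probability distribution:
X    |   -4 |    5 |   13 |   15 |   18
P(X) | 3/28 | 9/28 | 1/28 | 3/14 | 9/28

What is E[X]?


E[X] = Σ x·P(X=x)
= (-4)×(3/28) + (5)×(9/28) + (13)×(1/28) + (15)×(3/14) + (18)×(9/28)
= 149/14

E[X] = 149/14


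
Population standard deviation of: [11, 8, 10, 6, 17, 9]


Mean = 61/6
  (11-61/6)²=25/36
  (8-61/6)²=169/36
  (10-61/6)²=1/36
  (6-61/6)²=625/36
  (17-61/6)²=1681/36
  (9-61/6)²=49/36
Σ(x-μ)² = 425/6
σ² = (425/6)/6 = 425/36

σ = √(425/36) ≈ 3.4359


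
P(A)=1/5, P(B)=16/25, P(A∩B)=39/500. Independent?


P(A)×P(B) = 16/125
P(A∩B) = 39/500
Not equal → NOT independent

No, not independent


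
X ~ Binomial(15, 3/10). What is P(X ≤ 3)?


P(X ≤ 3) = Σ P(X=i) for i=0..3
P(X=0) = 4747561509943/1000000000000000
P(X=1) = 6104007655641/200000000000000
P(X=2) = 18312022966923/200000000000000
P(X=3) = 34008042652857/200000000000000
Sum = 37108490985881/125000000000000

P(X ≤ 3) = 37108490985881/125000000000000 ≈ 29.69%


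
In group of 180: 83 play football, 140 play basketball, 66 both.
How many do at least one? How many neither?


|A∪B| = 83+140-66 = 157
Neither = 180-157 = 23

At least one: 157; Neither: 23


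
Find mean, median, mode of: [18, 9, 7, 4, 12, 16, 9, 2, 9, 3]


Sorted: [2, 3, 4, 7, 9, 9, 9, 12, 16, 18]
Mean = 89/10
Median = 9
Freq: {18: 1, 9: 3, 7: 1, 4: 1, 12: 1, 16: 1, 2: 1, 3: 1}
Mode: [9]

Mean=89/10, Median=9, Mode=9


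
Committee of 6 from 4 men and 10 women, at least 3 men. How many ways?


Count by #men:
  3M,3W: C(4,3)×C(10,3)=480
  4M,2W: C(4,4)×C(10,2)=45
Total = 525

525


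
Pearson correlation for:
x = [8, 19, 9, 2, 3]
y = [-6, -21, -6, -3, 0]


n=5, Σx=41, Σy=-36, Σxy=-507, Σx²=519, Σy²=522
r = (5×(-507) - 41×(-36))/√((5×519 - 41²)(5×522 - (-36)²))
= -1059/√(914×1314) = -1059/√1200996 ≈ -1059/1095.8996 ≈ -0.9663

r ≈ -0.9663


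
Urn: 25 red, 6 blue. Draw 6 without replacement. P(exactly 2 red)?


Hypergeometric: C(25,2)×C(6,4)/C(31,6)
= 300×15/736281 = 500/81809

P(X=2) = 500/81809 ≈ 0.61%


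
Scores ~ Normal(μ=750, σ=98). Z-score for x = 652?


z = (x - μ)/σ = (652 - 750)/98 = -1.0

z = -1.0


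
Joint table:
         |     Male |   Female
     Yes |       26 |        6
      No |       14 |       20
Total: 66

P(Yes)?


P(Yes) = (26+6)/66 = 32/66 = 16/33

P(Yes) = 16/33 ≈ 48.48%


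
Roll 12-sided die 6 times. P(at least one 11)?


P(no 11)^6 = (11/12)^6 = 1771561/2985984
P(≥1) = 1 - 1771561/2985984 = 1214423/2985984

P = 1214423/2985984 ≈ 40.67%


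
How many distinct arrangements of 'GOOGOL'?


Letters: 6, freq: {'G': 2, 'O': 3, 'L': 1}
6!/(2!×3!×1!) = 720/12 = 60

60


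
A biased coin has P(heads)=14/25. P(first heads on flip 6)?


Geometric: P(X=6) = (1-p)^(k-1)×p = (11/25)^5×14/25 = 2254714/244140625

P(X=6) = 2254714/244140625 ≈ 0.92%


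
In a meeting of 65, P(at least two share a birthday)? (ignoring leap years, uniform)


P(all different) = Π(365-i)/365 for i=0..64
= 0.002317
P(match) = 1 - 0.002317 = 0.997683

P ≈ 0.9977 ≈ 99.77%


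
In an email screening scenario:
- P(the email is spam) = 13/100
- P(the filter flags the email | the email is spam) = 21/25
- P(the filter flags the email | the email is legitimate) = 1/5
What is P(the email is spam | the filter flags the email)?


Using Bayes' theorem:
P(A|B) = P(B|A)·P(A) / P(B)

P(the filter flags the email) = 21/25 × 13/100 + 1/5 × 87/100
= 273/2500 + 87/500 = 177/625

P(the email is spam|the filter flags the email) = (273/2500) / (177/625) = 91/236

P(the email is spam|the filter flags the email) = 91/236 ≈ 38.56%


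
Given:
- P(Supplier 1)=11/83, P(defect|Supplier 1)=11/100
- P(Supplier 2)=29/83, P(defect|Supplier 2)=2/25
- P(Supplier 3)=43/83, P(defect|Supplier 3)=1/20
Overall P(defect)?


P(B) = Σ P(B|Aᵢ)×P(Aᵢ)
  11/100×11/83 = 121/8300
  2/25×29/83 = 58/2075
  1/20×43/83 = 43/1660
Sum = 142/2075

P(defect) = 142/2075 ≈ 6.84%


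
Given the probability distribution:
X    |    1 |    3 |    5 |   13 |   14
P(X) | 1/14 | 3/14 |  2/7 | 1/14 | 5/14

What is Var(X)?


E[X] = 113/14
E[X²] = 1277/14
Var(X) = E[X²] - (E[X])² = 1277/14 - 12769/196 = 5109/196

Var(X) = 5109/196 ≈ 26.0663


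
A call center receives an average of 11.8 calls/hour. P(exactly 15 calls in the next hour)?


Poisson(λ=11.8): P(X=15) = e^(-λ)×λ^k/k!
= e^(-11.8) × 11.8^15 / 15!
≈ 7.504557915e-06 × 1.1973747886e+16 / 1307674368000 ≈ 0.068716

P(X=15) ≈ 0.068716 ≈ 6.87%


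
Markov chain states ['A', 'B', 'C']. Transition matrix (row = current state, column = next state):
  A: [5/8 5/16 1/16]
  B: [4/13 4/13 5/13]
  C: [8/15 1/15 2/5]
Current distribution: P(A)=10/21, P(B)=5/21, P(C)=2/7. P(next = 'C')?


P(next=C) = Σᵢ P(now=i)×P(i→C)
= 10/21×1/16 + 5/21×5/13 + 2/7×2/5
= 5/168 + 25/273 + 4/35 = 2573/10920

P = 2573/10920 ≈ 0.2356


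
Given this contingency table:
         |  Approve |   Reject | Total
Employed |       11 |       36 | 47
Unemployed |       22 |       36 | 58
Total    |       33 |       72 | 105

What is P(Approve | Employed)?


P(Approve | Employed) = 11/(11+36) = 11/47

P(Approve|Employed) = 11/47 ≈ 23.40%


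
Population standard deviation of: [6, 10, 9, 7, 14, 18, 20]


Mean = 84/7 = 12
  (6-12)²=36
  (10-12)²=4
  (9-12)²=9
  (7-12)²=25
  (14-12)²=4
  (18-12)²=36
  (20-12)²=64
Σ(x-μ)² = 178
σ² = 178/7

σ = √(178/7) ≈ 5.0427


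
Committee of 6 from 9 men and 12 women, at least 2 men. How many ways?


Count by #men:
  2M,4W: C(9,2)×C(12,4)=17820
  3M,3W: C(9,3)×C(12,3)=18480
  4M,2W: C(9,4)×C(12,2)=8316
  5M,1W: C(9,5)×C(12,1)=1512
  6M,0W: C(9,6)×C(12,0)=84
Total = 46212

46212


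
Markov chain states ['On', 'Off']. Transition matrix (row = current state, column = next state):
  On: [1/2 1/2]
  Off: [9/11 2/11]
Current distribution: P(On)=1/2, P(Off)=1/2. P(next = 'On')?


P(next=On) = Σᵢ P(now=i)×P(i→On)
= 1/2×1/2 + 1/2×9/11
= 1/4 + 9/22 = 29/44

P = 29/44 ≈ 0.6591


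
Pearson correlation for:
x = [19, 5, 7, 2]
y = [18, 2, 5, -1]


n=4, Σx=33, Σy=24, Σxy=385, Σx²=439, Σy²=354
r = (4×385 - 33×24)/√((4×439 - 33²)(4×354 - 24²))
= 748/√(667×840) = 748/√560280 ≈ 748/748.5185 ≈ 0.9993

r ≈ 0.9993


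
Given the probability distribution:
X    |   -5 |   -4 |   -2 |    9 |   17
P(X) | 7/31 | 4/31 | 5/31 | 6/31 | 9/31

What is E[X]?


E[X] = Σ x·P(X=x)
= (-5)×(7/31) + (-4)×(4/31) + (-2)×(5/31) + (9)×(6/31) + (17)×(9/31)
= 146/31

E[X] = 146/31


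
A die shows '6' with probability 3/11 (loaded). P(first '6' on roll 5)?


Geometric: P(X=5) = (1-p)^(k-1)×p = (8/11)^4×3/11 = 12288/161051

P(X=5) = 12288/161051 ≈ 7.63%


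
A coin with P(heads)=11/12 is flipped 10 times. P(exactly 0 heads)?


Binomial: P(X=0) = C(10,0)×p^0×(1-p)^10
= 1 × 1 × 1/61917364224 = 1/61917364224

P(X=0) = 1/61917364224 ≈ 0.00%


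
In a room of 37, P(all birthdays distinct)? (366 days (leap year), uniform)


P(all different) = Π(366-i)/366 for i=0..36
= (366/366)×(365/366)×...×(330/366)
= 0.152077

P ≈ 0.1521 ≈ 15.21%


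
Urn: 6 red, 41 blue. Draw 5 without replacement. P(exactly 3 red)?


Hypergeometric: C(6,3)×C(41,2)/C(47,5)
= 20×820/1533939 = 16400/1533939

P(X=3) = 16400/1533939 ≈ 1.07%


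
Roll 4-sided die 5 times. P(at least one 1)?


P(no 1)^5 = (3/4)^5 = 243/1024
P(≥1) = 1 - 243/1024 = 781/1024

P = 781/1024 ≈ 76.27%


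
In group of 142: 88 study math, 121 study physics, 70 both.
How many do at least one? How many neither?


|A∪B| = 88+121-70 = 139
Neither = 142-139 = 3

At least one: 139; Neither: 3


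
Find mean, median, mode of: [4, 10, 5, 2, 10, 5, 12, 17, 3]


Sorted: [2, 3, 4, 5, 5, 10, 10, 12, 17]
Mean = 68/9
Median = 5
Freq: {4: 1, 10: 2, 5: 2, 2: 1, 12: 1, 17: 1, 3: 1}
Mode: [5, 10]

Mean=68/9, Median=5, Mode=[5, 10]


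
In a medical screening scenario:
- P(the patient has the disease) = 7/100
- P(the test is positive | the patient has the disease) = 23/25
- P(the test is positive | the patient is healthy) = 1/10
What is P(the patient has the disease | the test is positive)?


Using Bayes' theorem:
P(A|B) = P(B|A)·P(A) / P(B)

P(the test is positive) = 23/25 × 7/100 + 1/10 × 93/100
= 161/2500 + 93/1000 = 787/5000

P(the patient has the disease|the test is positive) = (161/2500) / (787/5000) = 322/787

P(the patient has the disease|the test is positive) = 322/787 ≈ 40.91%


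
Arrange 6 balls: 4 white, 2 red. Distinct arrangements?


6!/(4!×2!) = 15

15


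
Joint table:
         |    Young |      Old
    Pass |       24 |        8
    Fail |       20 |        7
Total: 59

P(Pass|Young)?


P(Pass|Young) = 24/(24+20) = 24/44 = 6/11

P = 6/11 ≈ 54.55%


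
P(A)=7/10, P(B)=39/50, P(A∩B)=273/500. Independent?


P(A)×P(B) = 273/500
P(A∩B) = 273/500
Equal ✓ → Independent

Yes, independent


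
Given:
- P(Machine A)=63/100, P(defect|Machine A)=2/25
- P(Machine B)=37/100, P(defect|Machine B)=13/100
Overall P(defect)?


P(B) = Σ P(B|Aᵢ)×P(Aᵢ)
  2/25×63/100 = 63/1250
  13/100×37/100 = 481/10000
Sum = 197/2000

P(defect) = 197/2000 ≈ 9.85%


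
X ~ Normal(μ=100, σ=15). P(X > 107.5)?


z = (107.5-100)/15 = 0.5
P(X > 107.5) = 1 - P(Z ≤ 0.5) = 1 - 0.6915 = 0.3085

P(X > 107.5) ≈ 0.3085


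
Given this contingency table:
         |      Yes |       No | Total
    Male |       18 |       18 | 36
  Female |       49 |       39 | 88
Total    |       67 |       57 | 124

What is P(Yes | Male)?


P(Yes | Male) = 18/(18+18) = 18/36 = 1/2

P(Yes|Male) = 1/2 ≈ 50.00%


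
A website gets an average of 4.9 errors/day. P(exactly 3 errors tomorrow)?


Poisson(λ=4.9): P(X=3) = e^(-λ)×λ^k/k!
= e^(-4.9) × 4.9^3 / 3!
≈ 0.007446583071 × 117.649 / 6 ≈ 0.146014

P(X=3) ≈ 0.146014 ≈ 14.60%


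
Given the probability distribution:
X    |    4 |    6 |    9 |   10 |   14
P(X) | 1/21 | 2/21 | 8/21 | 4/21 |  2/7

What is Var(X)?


E[X] = 212/21
E[X²] = 2312/21
Var(X) = E[X²] - (E[X])² = 2312/21 - 44944/441 = 3608/441

Var(X) = 3608/441 ≈ 8.1814


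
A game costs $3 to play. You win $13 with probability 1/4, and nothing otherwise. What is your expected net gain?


E[gain] = (13-3)×1/4 + (-3)×3/4
= 5/2 - 9/4 = 1/4

Expected net gain = $1/4 ≈ $0.25


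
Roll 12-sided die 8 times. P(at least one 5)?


P(no 5)^8 = (11/12)^8 = 214358881/429981696
P(≥1) = 1 - 214358881/429981696 = 215622815/429981696

P = 215622815/429981696 ≈ 50.15%


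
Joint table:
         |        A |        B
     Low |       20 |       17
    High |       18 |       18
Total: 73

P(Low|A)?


P(Low|A) = 20/(20+18) = 20/38 = 10/19

P = 10/19 ≈ 52.63%


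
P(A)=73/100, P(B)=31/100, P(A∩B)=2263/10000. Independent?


P(A)×P(B) = 2263/10000
P(A∩B) = 2263/10000
Equal ✓ → Independent

Yes, independent


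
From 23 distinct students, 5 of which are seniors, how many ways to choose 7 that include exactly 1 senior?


Choose 1 of the 5 seniors and 6 of the other 18 students:
C(5,1)×C(18,6) = 5×18564 = 92820

92820


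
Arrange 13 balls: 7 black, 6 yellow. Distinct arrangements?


13!/(7!×6!) = 1716

1716


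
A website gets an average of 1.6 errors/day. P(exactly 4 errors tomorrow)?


Poisson(λ=1.6): P(X=4) = e^(-λ)×λ^k/k!
= e^(-1.6) × 1.6^4 / 4!
≈ 0.201896518 × 6.5536 / 24 ≈ 0.055131

P(X=4) ≈ 0.055131 ≈ 5.51%


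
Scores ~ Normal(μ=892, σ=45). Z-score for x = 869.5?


z = (x - μ)/σ = (869.5 - 892)/45 = -0.5

z = -0.5


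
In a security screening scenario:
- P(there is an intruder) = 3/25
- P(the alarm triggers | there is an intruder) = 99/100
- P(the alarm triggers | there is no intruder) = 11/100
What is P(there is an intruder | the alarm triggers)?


Using Bayes' theorem:
P(A|B) = P(B|A)·P(A) / P(B)

P(the alarm triggers) = 99/100 × 3/25 + 11/100 × 22/25
= 297/2500 + 121/1250 = 539/2500

P(there is an intruder|the alarm triggers) = (297/2500) / (539/2500) = 27/49

P(there is an intruder|the alarm triggers) = 27/49 ≈ 55.10%


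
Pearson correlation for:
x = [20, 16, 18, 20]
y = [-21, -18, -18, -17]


n=4, Σx=74, Σy=-74, Σxy=-1372, Σx²=1380, Σy²=1378
r = (4×(-1372) - 74×(-74))/√((4×1380 - 74²)(4×1378 - (-74)²))
= -12/√(44×36) = -12/√1584 ≈ -12/39.7995 ≈ -0.3015

r ≈ -0.3015


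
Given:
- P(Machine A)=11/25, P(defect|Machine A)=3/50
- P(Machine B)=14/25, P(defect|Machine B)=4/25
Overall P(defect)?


P(B) = Σ P(B|Aᵢ)×P(Aᵢ)
  3/50×11/25 = 33/1250
  4/25×14/25 = 56/625
Sum = 29/250

P(defect) = 29/250 ≈ 11.60%


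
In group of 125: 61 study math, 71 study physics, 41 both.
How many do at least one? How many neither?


|A∪B| = 61+71-41 = 91
Neither = 125-91 = 34

At least one: 91; Neither: 34


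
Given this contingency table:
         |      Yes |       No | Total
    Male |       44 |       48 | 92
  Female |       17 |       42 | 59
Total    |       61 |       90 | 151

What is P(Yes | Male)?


P(Yes | Male) = 44/(44+48) = 44/92 = 11/23

P(Yes|Male) = 11/23 ≈ 47.83%


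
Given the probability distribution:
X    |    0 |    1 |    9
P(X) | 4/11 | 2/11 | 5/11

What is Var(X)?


E[X] = 47/11
E[X²] = 37
Var(X) = E[X²] - (E[X])² = 37 - 2209/121 = 2268/121

Var(X) = 2268/121 ≈ 18.7438


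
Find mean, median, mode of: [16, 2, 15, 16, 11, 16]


Sorted: [2, 11, 15, 16, 16, 16]
Mean = 76/6 = 38/3
Median = 31/2
Freq: {16: 3, 2: 1, 15: 1, 11: 1}
Mode: [16]

Mean=38/3, Median=31/2, Mode=16


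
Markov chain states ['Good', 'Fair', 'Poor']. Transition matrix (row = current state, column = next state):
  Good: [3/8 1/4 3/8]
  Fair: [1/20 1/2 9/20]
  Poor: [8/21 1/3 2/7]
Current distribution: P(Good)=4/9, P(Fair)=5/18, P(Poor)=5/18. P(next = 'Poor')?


P(next=Poor) = Σᵢ P(now=i)×P(i→Poor)
= 4/9×3/8 + 5/18×9/20 + 5/18×2/7
= 1/6 + 1/8 + 5/63 = 187/504

P = 187/504 ≈ 0.3710


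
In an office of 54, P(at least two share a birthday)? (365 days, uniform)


P(all different) = Π(365-i)/365 for i=0..53
= 0.016123
P(match) = 1 - 0.016123 = 0.983877

P ≈ 0.9839 ≈ 98.39%


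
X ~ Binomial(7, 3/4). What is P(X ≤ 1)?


P(X ≤ 1) = Σ P(X=i) for i=0..1
P(X=0) = 1/16384
P(X=1) = 21/16384
Sum = 11/8192

P(X ≤ 1) = 11/8192 ≈ 0.13%


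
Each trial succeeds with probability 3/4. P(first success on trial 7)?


Geometric: P(X=7) = (1-p)^(k-1)×p = (1/4)^6×3/4 = 3/16384

P(X=7) = 3/16384 ≈ 0.02%


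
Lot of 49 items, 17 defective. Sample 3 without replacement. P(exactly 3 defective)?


Hypergeometric: C(17,3)×C(32,0)/C(49,3)
= 680×1/18424 = 85/2303

P(X=3) = 85/2303 ≈ 3.69%


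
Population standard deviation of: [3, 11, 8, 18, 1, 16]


Mean = 57/6 = 19/2
  (3-19/2)²=169/4
  (11-19/2)²=9/4
  (8-19/2)²=9/4
  (18-19/2)²=289/4
  (1-19/2)²=289/4
  (16-19/2)²=169/4
Σ(x-μ)² = 467/2
σ² = (467/2)/6 = 467/12

σ = √(467/12) ≈ 6.2383


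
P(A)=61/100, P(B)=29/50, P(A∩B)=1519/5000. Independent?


P(A)×P(B) = 1769/5000
P(A∩B) = 1519/5000
Not equal → NOT independent

No, not independent


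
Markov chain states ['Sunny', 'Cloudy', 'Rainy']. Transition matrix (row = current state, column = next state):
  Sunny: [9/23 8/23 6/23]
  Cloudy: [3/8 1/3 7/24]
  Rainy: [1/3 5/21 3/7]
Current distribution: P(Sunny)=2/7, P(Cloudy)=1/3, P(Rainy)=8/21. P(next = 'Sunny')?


P(next=Sunny) = Σᵢ P(now=i)×P(i→Sunny)
= 2/7×9/23 + 1/3×3/8 + 8/21×1/3
= 18/161 + 1/8 + 8/63 = 4217/11592

P = 4217/11592 ≈ 0.3638


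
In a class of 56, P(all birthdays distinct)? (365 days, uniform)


P(all different) = Π(365-i)/365 for i=0..55
= (365/365)×(364/365)×...×(310/365)
= 0.011668

P ≈ 0.0117 ≈ 1.17%


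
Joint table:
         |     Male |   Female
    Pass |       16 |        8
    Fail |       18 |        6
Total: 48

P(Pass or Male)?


P(Pass∨Male) = P(Pass) + P(Male) - P(Pass∧Male)
= (24 + 34 - 16)/48 = 42/48 = 7/8

P = 7/8 ≈ 87.50%


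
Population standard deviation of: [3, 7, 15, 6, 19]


Mean = 50/5 = 10
  (3-10)²=49
  (7-10)²=9
  (15-10)²=25
  (6-10)²=16
  (19-10)²=81
Σ(x-μ)² = 180
σ² = 180/5 = 36

σ = √(36) ≈ 6.0000


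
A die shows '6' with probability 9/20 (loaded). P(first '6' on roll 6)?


Geometric: P(X=6) = (1-p)^(k-1)×p = (11/20)^5×9/20 = 1449459/64000000

P(X=6) = 1449459/64000000 ≈ 2.26%


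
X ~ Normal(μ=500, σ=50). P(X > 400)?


z = (400-500)/50 = -2.0
P(X > 400) = 1 - P(Z ≤ -2.0) = 1 - 0.0228 = 0.9772

P(X > 400) ≈ 0.9772


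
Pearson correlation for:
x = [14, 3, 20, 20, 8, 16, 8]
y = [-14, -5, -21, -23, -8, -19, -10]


n=7, Σx=89, Σy=-100, Σxy=-1539, Σx²=1389, Σy²=1716
r = (7×(-1539) - 89×(-100))/√((7×1389 - 89²)(7×1716 - (-100)²))
= -1873/√(1802×2012) = -1873/√3625624 ≈ -1873/1904.1071 ≈ -0.9837

r ≈ -0.9837


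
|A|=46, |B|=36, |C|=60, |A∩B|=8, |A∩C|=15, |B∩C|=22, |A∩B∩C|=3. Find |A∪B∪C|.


|A∪B∪C| = 46+36+60-8-15-22+3 = 100

|A∪B∪C| = 100


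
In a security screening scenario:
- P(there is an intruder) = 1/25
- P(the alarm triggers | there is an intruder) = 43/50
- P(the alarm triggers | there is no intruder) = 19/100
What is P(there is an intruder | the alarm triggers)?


Using Bayes' theorem:
P(A|B) = P(B|A)·P(A) / P(B)

P(the alarm triggers) = 43/50 × 1/25 + 19/100 × 24/25
= 43/1250 + 114/625 = 271/1250

P(there is an intruder|the alarm triggers) = (43/1250) / (271/1250) = 43/271

P(there is an intruder|the alarm triggers) = 43/271 ≈ 15.87%


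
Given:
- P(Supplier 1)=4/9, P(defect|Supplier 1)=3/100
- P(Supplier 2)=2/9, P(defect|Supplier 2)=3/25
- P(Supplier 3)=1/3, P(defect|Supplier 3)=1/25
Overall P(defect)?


P(B) = Σ P(B|Aᵢ)×P(Aᵢ)
  3/100×4/9 = 1/75
  3/25×2/9 = 2/75
  1/25×1/3 = 1/75
Sum = 4/75

P(defect) = 4/75 ≈ 5.33%


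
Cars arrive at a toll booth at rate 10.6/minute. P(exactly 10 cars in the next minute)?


Poisson(λ=10.6): P(X=10) = e^(-λ)×λ^k/k!
= e^(-10.6) × 10.6^10 / 10!
≈ 2.491600973e-05 × 17908476965.4 / 3628800 ≈ 0.122963

P(X=10) ≈ 0.122963 ≈ 12.30%


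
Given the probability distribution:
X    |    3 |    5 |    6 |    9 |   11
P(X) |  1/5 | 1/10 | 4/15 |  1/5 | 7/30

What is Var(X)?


E[X] = 106/15
E[X²] = 175/3
Var(X) = E[X²] - (E[X])² = 175/3 - 11236/225 = 1889/225

Var(X) = 1889/225 ≈ 8.3956


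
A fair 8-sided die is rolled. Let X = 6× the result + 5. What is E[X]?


E[die] = (1+8)/2 = 9/2
E[X] = 6×9/2 + 5 = 32

E[X] = 32


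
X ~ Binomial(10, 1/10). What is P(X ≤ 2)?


P(X ≤ 2) = Σ P(X=i) for i=0..2
P(X=0) = 3486784401/10000000000
P(X=1) = 387420489/1000000000
P(X=2) = 387420489/2000000000
Sum = 1162261467/1250000000

P(X ≤ 2) = 1162261467/1250000000 ≈ 92.98%


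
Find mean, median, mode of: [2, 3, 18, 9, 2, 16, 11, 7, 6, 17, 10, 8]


Sorted: [2, 2, 3, 6, 7, 8, 9, 10, 11, 16, 17, 18]
Mean = 109/12
Median = 17/2
Freq: {2: 2, 3: 1, 18: 1, 9: 1, 16: 1, 11: 1, 7: 1, 6: 1, 17: 1, 10: 1, 8: 1}
Mode: [2]

Mean=109/12, Median=17/2, Mode=2


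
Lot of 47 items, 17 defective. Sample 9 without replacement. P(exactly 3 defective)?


Hypergeometric: C(17,3)×C(30,6)/C(47,9)
= 680×593775/1362649145 = 6211800/20963833

P(X=3) = 6211800/20963833 ≈ 29.63%


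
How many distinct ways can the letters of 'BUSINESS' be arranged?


Letters: 8, freq: {'B': 1, 'U': 1, 'S': 3, 'I': 1, 'N': 1, 'E': 1}
8!/(1!×1!×3!×1!×1!×1!) = 40320/6 = 6720

6720


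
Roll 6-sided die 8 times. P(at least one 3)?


P(no 3)^8 = (5/6)^8 = 390625/1679616
P(≥1) = 1 - 390625/1679616 = 1288991/1679616

P = 1288991/1679616 ≈ 76.74%


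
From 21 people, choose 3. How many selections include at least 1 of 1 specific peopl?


Complement: C(21,3) - C(20,3) = 1330 - 1140 = 190

190


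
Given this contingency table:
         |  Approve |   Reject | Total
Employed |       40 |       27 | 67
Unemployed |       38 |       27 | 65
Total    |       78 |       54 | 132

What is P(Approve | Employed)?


P(Approve | Employed) = 40/(40+27) = 40/67

P(Approve|Employed) = 40/67 ≈ 59.70%


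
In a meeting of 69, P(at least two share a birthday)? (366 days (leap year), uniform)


P(all different) = Π(366-i)/366 for i=0..68
= 0.001057
P(match) = 1 - 0.001057 = 0.998943

P ≈ 0.9989 ≈ 99.89%


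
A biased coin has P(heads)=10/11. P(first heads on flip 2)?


Geometric: P(X=2) = (1-p)^(k-1)×p = (1/11)^1×10/11 = 10/121

P(X=2) = 10/121 ≈ 8.26%


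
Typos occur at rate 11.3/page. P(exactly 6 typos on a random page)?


Poisson(λ=11.3): P(X=6) = e^(-λ)×λ^k/k!
= e^(-11.3) × 11.3^6 / 6!
≈ 1.237292426e-05 × 2081951.75261 / 720 ≈ 0.035778

P(X=6) ≈ 0.035778 ≈ 3.58%


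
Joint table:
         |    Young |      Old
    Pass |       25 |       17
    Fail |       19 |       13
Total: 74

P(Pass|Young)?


P(Pass|Young) = 25/(25+19) = 25/44

P = 25/44 ≈ 56.82%


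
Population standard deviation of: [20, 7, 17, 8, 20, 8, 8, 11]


Mean = 99/8
  (20-99/8)²=3721/64
  (7-99/8)²=1849/64
  (17-99/8)²=1369/64
  (8-99/8)²=1225/64
  (20-99/8)²=3721/64
  (8-99/8)²=1225/64
  (8-99/8)²=1225/64
  (11-99/8)²=121/64
Σ(x-μ)² = 1807/8
σ² = (1807/8)/8 = 1807/64

σ = √(1807/64) ≈ 5.3136


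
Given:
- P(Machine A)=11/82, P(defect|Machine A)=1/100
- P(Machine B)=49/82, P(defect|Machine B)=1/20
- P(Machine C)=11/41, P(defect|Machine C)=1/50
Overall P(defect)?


P(B) = Σ P(B|Aᵢ)×P(Aᵢ)
  1/100×11/82 = 11/8200
  1/20×49/82 = 49/1640
  1/50×11/41 = 11/2050
Sum = 3/82

P(defect) = 3/82 ≈ 3.66%


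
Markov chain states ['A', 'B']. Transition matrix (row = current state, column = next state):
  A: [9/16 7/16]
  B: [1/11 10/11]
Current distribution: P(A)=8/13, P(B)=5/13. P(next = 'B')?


P(next=B) = Σᵢ P(now=i)×P(i→B)
= 8/13×7/16 + 5/13×10/11
= 7/26 + 50/143 = 177/286

P = 177/286 ≈ 0.6189


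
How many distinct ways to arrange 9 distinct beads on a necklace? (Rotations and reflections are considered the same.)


Free circular arrangements: rotations and reflections both identified.
(n-1)!/2 = 8!/2 = 40320/2 = 20160

20160


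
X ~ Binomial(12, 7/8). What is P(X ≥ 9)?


P(X ≥ 9) = Σ P(X=i) for i=9..12
P(X=9) = 2219448385/17179869184
P(X=10) = 9321683217/34359738368
P(X=11) = 5931980229/17179869184
P(X=12) = 13841287201/68719476736
Sum = 65090368091/68719476736

P(X ≥ 9) = 65090368091/68719476736 ≈ 94.72%


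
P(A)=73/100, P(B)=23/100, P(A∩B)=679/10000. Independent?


P(A)×P(B) = 1679/10000
P(A∩B) = 679/10000
Not equal → NOT independent

No, not independent


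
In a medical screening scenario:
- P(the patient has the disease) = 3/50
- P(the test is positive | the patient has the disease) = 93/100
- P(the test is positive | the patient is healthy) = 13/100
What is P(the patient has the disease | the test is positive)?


Using Bayes' theorem:
P(A|B) = P(B|A)·P(A) / P(B)

P(the test is positive) = 93/100 × 3/50 + 13/100 × 47/50
= 279/5000 + 611/5000 = 89/500

P(the patient has the disease|the test is positive) = (279/5000) / (89/500) = 279/890

P(the patient has the disease|the test is positive) = 279/890 ≈ 31.35%


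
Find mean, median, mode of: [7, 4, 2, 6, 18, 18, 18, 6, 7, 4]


Sorted: [2, 4, 4, 6, 6, 7, 7, 18, 18, 18]
Mean = 90/10 = 9
Median = 13/2
Freq: {7: 2, 4: 2, 2: 1, 6: 2, 18: 3}
Mode: [18]

Mean=9, Median=13/2, Mode=18


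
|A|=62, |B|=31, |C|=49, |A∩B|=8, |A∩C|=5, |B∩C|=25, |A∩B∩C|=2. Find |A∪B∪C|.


|A∪B∪C| = 62+31+49-8-5-25+2 = 106

|A∪B∪C| = 106


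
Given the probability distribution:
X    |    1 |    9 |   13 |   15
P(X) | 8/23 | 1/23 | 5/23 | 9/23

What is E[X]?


E[X] = Σ x·P(X=x)
= (1)×(8/23) + (9)×(1/23) + (13)×(5/23) + (15)×(9/23)
= 217/23

E[X] = 217/23


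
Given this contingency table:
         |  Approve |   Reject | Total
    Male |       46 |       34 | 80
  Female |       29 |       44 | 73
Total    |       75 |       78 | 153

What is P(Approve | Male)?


P(Approve | Male) = 46/(46+34) = 46/80 = 23/40

P(Approve|Male) = 23/40 ≈ 57.50%


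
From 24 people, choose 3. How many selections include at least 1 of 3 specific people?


Complement: C(24,3) - C(21,3) = 2024 - 1330 = 694

694


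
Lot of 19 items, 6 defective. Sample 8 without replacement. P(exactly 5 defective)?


Hypergeometric: C(6,5)×C(13,3)/C(19,8)
= 6×286/75582 = 22/969

P(X=5) = 22/969 ≈ 2.27%


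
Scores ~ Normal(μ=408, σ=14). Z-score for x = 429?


z = (x - μ)/σ = (429 - 408)/14 = 1.5

z = 1.5


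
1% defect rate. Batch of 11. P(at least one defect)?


P(all good) = (99/100)^11 = 8953382542587164451099/10000000000000000000000
P(≥1 defect) = 1046617457412835548901/10000000000000000000000

P = 1046617457412835548901/10000000000000000000000 ≈ 10.47%


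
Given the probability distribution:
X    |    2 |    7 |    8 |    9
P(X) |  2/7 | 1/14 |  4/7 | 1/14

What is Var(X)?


E[X] = 44/7
E[X²] = 47
Var(X) = E[X²] - (E[X])² = 47 - 1936/49 = 367/49

Var(X) = 367/49 ≈ 7.4898


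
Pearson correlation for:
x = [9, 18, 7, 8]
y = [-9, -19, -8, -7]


n=4, Σx=42, Σy=-43, Σxy=-535, Σx²=518, Σy²=555
r = (4×(-535) - 42×(-43))/√((4×518 - 42²)(4×555 - (-43)²))
= -334/√(308×371) = -334/√114268 ≈ -334/338.0355 ≈ -0.9881

r ≈ -0.9881


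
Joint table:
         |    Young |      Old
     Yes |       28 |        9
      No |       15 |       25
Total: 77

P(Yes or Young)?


P(Yes∨Young) = P(Yes) + P(Young) - P(Yes∧Young)
= (37 + 43 - 28)/77 = 52/77

P = 52/77 ≈ 67.53%


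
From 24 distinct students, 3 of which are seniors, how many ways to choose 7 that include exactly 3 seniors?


Choose 3 of the 3 seniors and 4 of the other 21 students:
C(3,3)×C(21,4) = 1×5985 = 5985

5985


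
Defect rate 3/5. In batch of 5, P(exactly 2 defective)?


Binomial: P(X=2) = C(5,2)×p^2×(1-p)^3
= 10 × 9/25 × 8/125 = 144/625

P(X=2) = 144/625 ≈ 23.04%


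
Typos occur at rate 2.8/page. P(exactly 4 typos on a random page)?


Poisson(λ=2.8): P(X=4) = e^(-λ)×λ^k/k!
= e^(-2.8) × 2.8^4 / 4!
≈ 0.06081006263 × 61.4656 / 24 ≈ 0.155739

P(X=4) ≈ 0.155739 ≈ 15.57%


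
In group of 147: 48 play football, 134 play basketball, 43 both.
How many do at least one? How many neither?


|A∪B| = 48+134-43 = 139
Neither = 147-139 = 8

At least one: 139; Neither: 8


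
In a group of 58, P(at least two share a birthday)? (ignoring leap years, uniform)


P(all different) = Π(365-i)/365 for i=0..57
= 0.008335
P(match) = 1 - 0.008335 = 0.991665

P ≈ 0.9917 ≈ 99.17%


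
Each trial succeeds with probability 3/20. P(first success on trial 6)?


Geometric: P(X=6) = (1-p)^(k-1)×p = (17/20)^5×3/20 = 4259571/64000000

P(X=6) = 4259571/64000000 ≈ 6.66%


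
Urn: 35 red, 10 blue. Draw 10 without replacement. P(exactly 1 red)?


Hypergeometric: C(35,1)×C(10,9)/C(45,10)
= 35×10/3190187286 = 175/1595093643

P(X=1) = 175/1595093643 ≈ 0.00%


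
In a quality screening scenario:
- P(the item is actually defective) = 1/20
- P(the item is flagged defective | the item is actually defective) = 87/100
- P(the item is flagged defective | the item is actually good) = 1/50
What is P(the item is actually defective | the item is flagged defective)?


Using Bayes' theorem:
P(A|B) = P(B|A)·P(A) / P(B)

P(the item is flagged defective) = 87/100 × 1/20 + 1/50 × 19/20
= 87/2000 + 19/1000 = 1/16

P(the item is actually defective|the item is flagged defective) = (87/2000) / (1/16) = 87/125

P(the item is actually defective|the item is flagged defective) = 87/125 ≈ 69.60%


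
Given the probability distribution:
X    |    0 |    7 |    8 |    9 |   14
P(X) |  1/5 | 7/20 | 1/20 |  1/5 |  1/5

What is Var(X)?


E[X] = 149/20
E[X²] = 303/4
Var(X) = E[X²] - (E[X])² = 303/4 - 22201/400 = 8099/400

Var(X) = 8099/400 ≈ 20.2475


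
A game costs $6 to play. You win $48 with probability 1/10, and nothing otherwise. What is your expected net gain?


E[gain] = (48-6)×1/10 + (-6)×9/10
= 21/5 - 27/5 = -6/5

Expected net gain = $-6/5 ≈ $-1.20


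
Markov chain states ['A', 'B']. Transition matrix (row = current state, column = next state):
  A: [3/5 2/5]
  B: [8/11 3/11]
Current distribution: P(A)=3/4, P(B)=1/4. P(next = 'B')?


P(next=B) = Σᵢ P(now=i)×P(i→B)
= 3/4×2/5 + 1/4×3/11
= 3/10 + 3/44 = 81/220

P = 81/220 ≈ 0.3682


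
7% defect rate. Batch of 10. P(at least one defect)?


P(all good) = (93/100)^10 = 48398230717929318249/100000000000000000000
P(≥1 defect) = 51601769282070681751/100000000000000000000

P = 51601769282070681751/100000000000000000000 ≈ 51.60%


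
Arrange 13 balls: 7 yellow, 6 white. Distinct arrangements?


13!/(7!×6!) = 1716

1716


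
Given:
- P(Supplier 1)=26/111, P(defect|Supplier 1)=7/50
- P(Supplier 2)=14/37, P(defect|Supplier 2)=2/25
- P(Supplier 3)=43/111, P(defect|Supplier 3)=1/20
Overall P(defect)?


P(B) = Σ P(B|Aᵢ)×P(Aᵢ)
  7/50×26/111 = 91/2775
  2/25×14/37 = 28/925
  1/20×43/111 = 43/2220
Sum = 61/740

P(defect) = 61/740 ≈ 8.24%


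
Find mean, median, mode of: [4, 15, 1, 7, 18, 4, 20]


Sorted: [1, 4, 4, 7, 15, 18, 20]
Mean = 69/7
Median = 7
Freq: {4: 2, 15: 1, 1: 1, 7: 1, 18: 1, 20: 1}
Mode: [4]

Mean=69/7, Median=7, Mode=4


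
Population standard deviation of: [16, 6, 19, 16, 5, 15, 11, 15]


Mean = 103/8
  (16-103/8)²=625/64
  (6-103/8)²=3025/64
  (19-103/8)²=2401/64
  (16-103/8)²=625/64
  (5-103/8)²=3969/64
  (15-103/8)²=289/64
  (11-103/8)²=225/64
  (15-103/8)²=289/64
Σ(x-μ)² = 1431/8
σ² = (1431/8)/8 = 1431/64

σ = √(1431/64) ≈ 4.7286


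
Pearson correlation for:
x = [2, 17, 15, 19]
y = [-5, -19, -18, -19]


n=4, Σx=53, Σy=-61, Σxy=-964, Σx²=879, Σy²=1071
r = (4×(-964) - 53×(-61))/√((4×879 - 53²)(4×1071 - (-61)²))
= -623/√(707×563) = -623/√398041 ≈ -623/630.9049 ≈ -0.9875

r ≈ -0.9875


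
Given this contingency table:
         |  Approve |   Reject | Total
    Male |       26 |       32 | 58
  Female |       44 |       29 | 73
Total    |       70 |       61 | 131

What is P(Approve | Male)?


P(Approve | Male) = 26/(26+32) = 26/58 = 13/29

P(Approve|Male) = 13/29 ≈ 44.83%


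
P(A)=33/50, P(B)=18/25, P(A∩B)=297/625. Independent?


P(A)×P(B) = 297/625
P(A∩B) = 297/625
Equal ✓ → Independent

Yes, independent


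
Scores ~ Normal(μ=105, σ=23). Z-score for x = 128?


z = (x - μ)/σ = (128 - 105)/23 = 1.0

z = 1.0


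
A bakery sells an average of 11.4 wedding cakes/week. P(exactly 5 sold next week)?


Poisson(λ=11.4): P(X=5) = e^(-λ)×λ^k/k!
= e^(-11.4) × 11.4^5 / 5!
≈ 1.119548484e-05 × 192541.45824 / 120 ≈ 0.017963

P(X=5) ≈ 0.017963 ≈ 1.80%


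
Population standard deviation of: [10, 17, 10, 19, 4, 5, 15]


Mean = 80/7
  (10-80/7)²=100/49
  (17-80/7)²=1521/49
  (10-80/7)²=100/49
  (19-80/7)²=2809/49
  (4-80/7)²=2704/49
  (5-80/7)²=2025/49
  (15-80/7)²=625/49
Σ(x-μ)² = 1412/7
σ² = (1412/7)/7 = 1412/49

σ = √(1412/49) ≈ 5.3681


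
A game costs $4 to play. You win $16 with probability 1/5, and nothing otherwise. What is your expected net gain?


E[gain] = (16-4)×1/5 + (-4)×4/5
= 12/5 - 16/5 = -4/5

Expected net gain = $-4/5 ≈ $-0.80


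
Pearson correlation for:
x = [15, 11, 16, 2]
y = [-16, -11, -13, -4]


n=4, Σx=44, Σy=-44, Σxy=-577, Σx²=606, Σy²=562
r = (4×(-577) - 44×(-44))/√((4×606 - 44²)(4×562 - (-44)²))
= -372/√(488×312) = -372/√152256 ≈ -372/390.1999 ≈ -0.9534

r ≈ -0.9534


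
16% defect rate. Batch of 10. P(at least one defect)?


P(all good) = (21/25)^10 = 16679880978201/95367431640625
P(≥1 defect) = 78687550662424/95367431640625

P = 78687550662424/95367431640625 ≈ 82.51%


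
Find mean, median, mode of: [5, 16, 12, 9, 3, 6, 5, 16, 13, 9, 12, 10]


Sorted: [3, 5, 5, 6, 9, 9, 10, 12, 12, 13, 16, 16]
Mean = 116/12 = 29/3
Median = 19/2
Freq: {5: 2, 16: 2, 12: 2, 9: 2, 3: 1, 6: 1, 13: 1, 10: 1}
Mode: [5, 9, 12, 16]

Mean=29/3, Median=19/2, Mode=[5, 9, 12, 16]


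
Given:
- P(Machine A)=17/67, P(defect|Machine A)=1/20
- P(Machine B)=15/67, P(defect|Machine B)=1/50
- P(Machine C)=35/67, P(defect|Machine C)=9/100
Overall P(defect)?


P(B) = Σ P(B|Aᵢ)×P(Aᵢ)
  1/20×17/67 = 17/1340
  1/50×15/67 = 3/670
  9/100×35/67 = 63/1340
Sum = 43/670

P(defect) = 43/670 ≈ 6.42%


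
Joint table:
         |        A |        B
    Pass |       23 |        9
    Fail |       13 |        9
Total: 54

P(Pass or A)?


P(Pass∨A) = P(Pass) + P(A) - P(Pass∧A)
= (32 + 36 - 23)/54 = 45/54 = 5/6

P = 5/6 ≈ 83.33%


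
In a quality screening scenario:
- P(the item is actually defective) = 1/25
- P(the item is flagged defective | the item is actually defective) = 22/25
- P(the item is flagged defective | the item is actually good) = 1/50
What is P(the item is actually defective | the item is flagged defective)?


Using Bayes' theorem:
P(A|B) = P(B|A)·P(A) / P(B)

P(the item is flagged defective) = 22/25 × 1/25 + 1/50 × 24/25
= 22/625 + 12/625 = 34/625

P(the item is actually defective|the item is flagged defective) = (22/625) / (34/625) = 11/17

P(the item is actually defective|the item is flagged defective) = 11/17 ≈ 64.71%


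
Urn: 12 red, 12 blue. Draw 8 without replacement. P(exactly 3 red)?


Hypergeometric: C(12,3)×C(12,5)/C(24,8)
= 220×792/735471 = 1760/7429

P(X=3) = 1760/7429 ≈ 23.69%


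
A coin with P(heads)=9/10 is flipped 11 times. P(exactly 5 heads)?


Binomial: P(X=5) = C(11,5)×p^5×(1-p)^6
= 462 × 59049/100000 × 1/1000000 = 13640319/50000000000

P(X=5) = 13640319/50000000000 ≈ 0.03%


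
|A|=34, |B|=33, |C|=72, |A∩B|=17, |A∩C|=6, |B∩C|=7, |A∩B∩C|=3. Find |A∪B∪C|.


|A∪B∪C| = 34+33+72-17-6-7+3 = 112

|A∪B∪C| = 112


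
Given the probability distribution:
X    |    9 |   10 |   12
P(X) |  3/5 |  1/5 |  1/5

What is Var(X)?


E[X] = 49/5
E[X²] = 487/5
Var(X) = E[X²] - (E[X])² = 487/5 - 2401/25 = 34/25

Var(X) = 34/25 ≈ 1.3600


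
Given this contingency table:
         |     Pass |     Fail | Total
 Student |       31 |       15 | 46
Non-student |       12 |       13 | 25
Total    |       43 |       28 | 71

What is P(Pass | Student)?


P(Pass | Student) = 31/(31+15) = 31/46

P(Pass|Student) = 31/46 ≈ 67.39%
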